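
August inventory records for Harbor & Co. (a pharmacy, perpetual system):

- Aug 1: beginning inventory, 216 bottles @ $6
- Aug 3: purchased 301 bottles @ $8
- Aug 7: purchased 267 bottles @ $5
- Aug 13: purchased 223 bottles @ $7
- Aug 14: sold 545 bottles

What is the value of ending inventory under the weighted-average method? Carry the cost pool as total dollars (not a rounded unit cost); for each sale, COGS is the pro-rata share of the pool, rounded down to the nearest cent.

After Aug 1: 216 on hand, pool $1,296.00 (≈ $6.0000 each)
After Aug 3: 517 on hand, pool $3,704.00 (≈ $7.1644 each)
After Aug 7: 784 on hand, pool $5,039.00 (≈ $6.4273 each)
After Aug 13: 1007 on hand, pool $6,600.00 (≈ $6.5541 each)
Aug 14, sell 545: 545/1007 × $6,600.00 → $3,571.99
Ending inventory (cost pool remaining) = $3,028.01
Check: goods available $6,600.00 = COGS $3,571.99 + ending $3,028.01

Ending inventory = $3,028.01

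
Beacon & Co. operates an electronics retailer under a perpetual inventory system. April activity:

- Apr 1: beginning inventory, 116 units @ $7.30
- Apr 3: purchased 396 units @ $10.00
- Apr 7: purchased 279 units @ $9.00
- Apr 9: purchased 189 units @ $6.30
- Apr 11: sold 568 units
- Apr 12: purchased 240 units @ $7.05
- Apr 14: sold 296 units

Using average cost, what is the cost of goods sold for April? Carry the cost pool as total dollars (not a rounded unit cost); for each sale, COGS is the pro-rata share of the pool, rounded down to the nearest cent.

After Apr 1: 116 on hand, pool $846.80 (≈ $7.3000 each)
After Apr 3: 512 on hand, pool $4,806.80 (≈ $9.3883 each)
After Apr 7: 791 on hand, pool $7,317.80 (≈ $9.2513 each)
After Apr 9: 980 on hand, pool $8,508.50 (≈ $8.6821 each)
Apr 11, sell 568: 568/980 × $8,508.50 → $4,931.45
After Apr 12: 652 on hand, pool $5,269.05 (≈ $8.0814 each)
Apr 14, sell 296: 296/652 × $5,269.05 → $2,392.08
Total COGS = $4,931.45 + $2,392.08 = $7,323.53
Ending inventory (cost pool remaining) = $2,876.97
Check: goods available $10,200.50 = COGS $7,323.53 + ending $2,876.97

COGS = $7,323.53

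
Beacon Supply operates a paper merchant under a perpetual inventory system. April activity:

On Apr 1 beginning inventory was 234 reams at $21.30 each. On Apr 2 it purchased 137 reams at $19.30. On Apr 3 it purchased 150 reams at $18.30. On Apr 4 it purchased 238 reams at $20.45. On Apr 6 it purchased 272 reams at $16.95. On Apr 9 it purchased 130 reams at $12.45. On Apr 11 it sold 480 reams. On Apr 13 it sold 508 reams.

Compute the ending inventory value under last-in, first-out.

Apr 11, 480 sold [LIFO — newest first]: 130 @ $12.45 + 272 @ $16.95 + 78 @ $20.45 = $7,824.00
Apr 13, 508 sold [LIFO — newest first]: 160 @ $20.45 + 150 @ $18.30 + 137 @ $19.30 + 61 @ $21.30 = $9,960.40
Total COGS = $7,824.00 + $9,960.40 = $17,784.40
Ending inventory: 173 @ $21.30 = $3,684.90

Ending inventory = $3,684.90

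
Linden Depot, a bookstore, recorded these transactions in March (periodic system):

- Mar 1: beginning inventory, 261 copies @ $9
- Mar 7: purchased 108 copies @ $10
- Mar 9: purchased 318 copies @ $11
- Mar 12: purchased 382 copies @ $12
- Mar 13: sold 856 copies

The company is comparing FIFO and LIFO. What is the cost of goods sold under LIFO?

FIFO COGS: 261 @ $9 + 108 @ $10 + 318 @ $11 + 169 @ $12 = $8,955
LIFO COGS: 382 @ $12 + 318 @ $11 + 108 @ $10 + 48 @ $9 = $9,594

COGS = $9,594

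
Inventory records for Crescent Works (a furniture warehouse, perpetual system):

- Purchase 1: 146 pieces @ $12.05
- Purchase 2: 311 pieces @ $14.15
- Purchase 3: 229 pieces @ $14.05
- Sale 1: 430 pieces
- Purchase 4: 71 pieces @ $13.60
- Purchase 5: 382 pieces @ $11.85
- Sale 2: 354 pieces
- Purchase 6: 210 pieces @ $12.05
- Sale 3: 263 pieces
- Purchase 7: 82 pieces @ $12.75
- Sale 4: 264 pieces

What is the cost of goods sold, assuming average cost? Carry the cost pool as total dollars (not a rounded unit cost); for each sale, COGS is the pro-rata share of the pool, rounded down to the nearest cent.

After Purchase 1: 146 on hand, pool $1,759.30 (≈ $12.0500 each)
After Purchase 2: 457 on hand, pool $6,159.95 (≈ $13.4791 each)
After Purchase 3: 686 on hand, pool $9,377.40 (≈ $13.6697 each)
Sale 1, sell 430: 430/686 × $9,377.40 → $5,877.96
After Purchase 4: 327 on hand, pool $4,465.04 (≈ $13.6546 each)
After Purchase 5: 709 on hand, pool $8,991.74 (≈ $12.6823 each)
Sale 2, sell 354: 354/709 × $8,991.74 → $4,489.52
After Purchase 6: 565 on hand, pool $7,032.72 (≈ $12.4473 each)
Sale 3, sell 263: 263/565 × $7,032.72 → $3,273.63
After Purchase 7: 384 on hand, pool $4,804.59 (≈ $12.5120 each)
Sale 4, sell 264: 264/384 × $4,804.59 → $3,303.15
Total COGS = $5,877.96 + $4,489.52 + $3,273.63 + $3,303.15 = $16,944.26
Ending inventory (cost pool remaining) = $1,501.44

COGS = $16,944.26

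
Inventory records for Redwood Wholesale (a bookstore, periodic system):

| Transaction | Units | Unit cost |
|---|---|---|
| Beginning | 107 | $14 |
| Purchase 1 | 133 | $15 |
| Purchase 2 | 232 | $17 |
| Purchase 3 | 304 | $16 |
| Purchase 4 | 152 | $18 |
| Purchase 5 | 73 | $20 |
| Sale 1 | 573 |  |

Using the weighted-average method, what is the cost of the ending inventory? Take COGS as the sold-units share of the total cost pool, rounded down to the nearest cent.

Sale 1, sell 573: 573/1001 × $16,497.00 → $9,443.33
Ending inventory (cost pool remaining) = $7,053.67

Ending inventory = $7,053.67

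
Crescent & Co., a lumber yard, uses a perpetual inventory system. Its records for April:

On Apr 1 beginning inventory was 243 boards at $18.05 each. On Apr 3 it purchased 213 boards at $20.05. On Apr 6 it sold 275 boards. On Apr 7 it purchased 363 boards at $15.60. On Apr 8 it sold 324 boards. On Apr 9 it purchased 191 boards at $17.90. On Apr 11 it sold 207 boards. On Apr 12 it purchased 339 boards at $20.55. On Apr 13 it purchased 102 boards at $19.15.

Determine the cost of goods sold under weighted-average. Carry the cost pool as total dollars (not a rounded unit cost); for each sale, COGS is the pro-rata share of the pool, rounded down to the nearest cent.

COGS = $14,215.09

After Apr 1: 243 on hand, pool $4,386.15 (≈ $18.0500 each)
After Apr 3: 456 on hand, pool $8,656.80 (≈ $18.9842 each)
Apr 6, sell 275: 275/456 × $8,656.80 → $5,220.65
After Apr 7: 544 on hand, pool $9,098.95 (≈ $16.7260 each)
Apr 8, sell 324: 324/544 × $9,098.95 → $5,419.22
After Apr 9: 411 on hand, pool $7,098.63 (≈ $17.2716 each)
Apr 11, sell 207: 207/411 × $7,098.63 → $3,575.22
After Apr 12: 543 on hand, pool $10,489.86 (≈ $19.3183 each)
After Apr 13: 645 on hand, pool $12,443.16 (≈ $19.2917 each)
Total COGS = $5,220.65 + $5,419.22 + $3,575.22 = $14,215.09
Ending inventory (cost pool remaining) = $12,443.16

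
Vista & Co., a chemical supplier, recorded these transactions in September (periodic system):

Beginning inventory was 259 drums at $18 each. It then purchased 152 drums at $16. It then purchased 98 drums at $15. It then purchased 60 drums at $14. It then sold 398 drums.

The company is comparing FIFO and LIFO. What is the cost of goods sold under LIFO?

COGS = $6,326

FIFO COGS: 259 @ $18 + 139 @ $16 = $6,886
LIFO COGS: 60 @ $14 + 98 @ $15 + 152 @ $16 + 88 @ $18 = $6,326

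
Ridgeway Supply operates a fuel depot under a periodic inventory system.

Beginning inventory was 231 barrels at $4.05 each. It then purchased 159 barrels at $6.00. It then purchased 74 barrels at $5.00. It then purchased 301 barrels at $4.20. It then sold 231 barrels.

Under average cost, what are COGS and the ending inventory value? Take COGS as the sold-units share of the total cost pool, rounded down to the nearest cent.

Sale 1, sell 231: 231/765 × $3,523.75 → $1,064.03
Ending inventory (cost pool remaining) = $2,459.72

COGS = $1,064.03; ending inventory = $2,459.72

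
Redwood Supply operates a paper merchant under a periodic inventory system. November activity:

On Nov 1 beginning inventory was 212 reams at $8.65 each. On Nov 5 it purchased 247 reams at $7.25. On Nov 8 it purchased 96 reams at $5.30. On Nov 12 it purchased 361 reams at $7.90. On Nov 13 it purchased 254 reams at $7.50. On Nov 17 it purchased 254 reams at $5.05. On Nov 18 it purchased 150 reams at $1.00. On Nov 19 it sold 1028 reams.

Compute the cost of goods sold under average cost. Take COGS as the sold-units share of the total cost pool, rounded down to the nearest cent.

Nov 19, sell 1028: 1028/1574 × $10,322.95 → $6,742.05
Ending inventory (cost pool remaining) = $3,580.90

COGS = $6,742.05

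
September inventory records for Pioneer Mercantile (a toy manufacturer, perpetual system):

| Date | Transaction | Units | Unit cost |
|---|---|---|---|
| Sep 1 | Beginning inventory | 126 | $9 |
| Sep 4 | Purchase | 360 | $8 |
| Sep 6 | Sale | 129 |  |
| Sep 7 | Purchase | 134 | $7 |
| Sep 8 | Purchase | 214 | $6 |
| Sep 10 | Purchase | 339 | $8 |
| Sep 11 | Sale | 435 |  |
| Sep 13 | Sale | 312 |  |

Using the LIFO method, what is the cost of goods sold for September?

Sep 6, 129 sold [LIFO — newest first]: 129 @ $8 = $1,032
Sep 11, 435 sold [LIFO — newest first]: 339 @ $8 + 96 @ $6 = $3,288
Sep 13, 312 sold [LIFO — newest first]: 118 @ $6 + 134 @ $7 + 60 @ $8 = $2,126
Total COGS = $1,032 + $3,288 + $2,126 = $6,446
Ending inventory: 126 @ $9 + 171 @ $8 = $2,502

COGS = $6,446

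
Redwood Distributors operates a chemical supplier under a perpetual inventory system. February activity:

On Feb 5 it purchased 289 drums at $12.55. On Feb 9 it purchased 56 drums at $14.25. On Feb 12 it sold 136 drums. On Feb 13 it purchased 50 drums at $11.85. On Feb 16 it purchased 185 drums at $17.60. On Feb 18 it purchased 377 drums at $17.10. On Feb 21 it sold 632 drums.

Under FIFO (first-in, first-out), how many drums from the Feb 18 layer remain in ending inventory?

189

Feb 12, 136 sold [FIFO — oldest first]: 136 @ $12.55 = $1,706.80
Feb 21, 632 sold [FIFO — oldest first]: 153 @ $12.55 + 56 @ $14.25 + 50 @ $11.85 + 185 @ $17.60 + 188 @ $17.10 = $9,781.45
Total COGS = $1,706.80 + $9,781.45 = $11,488.25
Ending inventory: 189 @ $17.10 = $3,231.90
Check: goods available $14,720.15 = COGS $11,488.25 + ending $3,231.90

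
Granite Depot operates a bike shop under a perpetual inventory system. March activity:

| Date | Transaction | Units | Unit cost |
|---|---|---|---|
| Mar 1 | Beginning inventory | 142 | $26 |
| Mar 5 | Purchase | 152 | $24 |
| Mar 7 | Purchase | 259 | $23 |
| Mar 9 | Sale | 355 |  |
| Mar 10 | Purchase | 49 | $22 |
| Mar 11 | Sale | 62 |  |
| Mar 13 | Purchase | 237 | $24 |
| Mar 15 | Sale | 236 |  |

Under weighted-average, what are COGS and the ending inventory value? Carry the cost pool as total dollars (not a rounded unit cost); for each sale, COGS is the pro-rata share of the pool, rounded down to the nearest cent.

After Mar 1: 142 on hand, pool $3,692.00 (≈ $26.0000 each)
After Mar 5: 294 on hand, pool $7,340.00 (≈ $24.9660 each)
After Mar 7: 553 on hand, pool $13,297.00 (≈ $24.0452 each)
Mar 9, sell 355: 355/553 × $13,297.00 → $8,536.04
After Mar 10: 247 on hand, pool $5,838.96 (≈ $23.6395 each)
Mar 11, sell 62: 62/247 × $5,838.96 → $1,465.64
After Mar 13: 422 on hand, pool $10,061.32 (≈ $23.8420 each)
Mar 15, sell 236: 236/422 × $10,061.32 → $5,626.70
Total COGS = $8,536.04 + $1,465.64 + $5,626.70 = $15,628.38
Ending inventory (cost pool remaining) = $4,434.62
Check: goods available $20,063.00 = COGS $15,628.38 + ending $4,434.62

COGS = $15,628.38; ending inventory = $4,434.62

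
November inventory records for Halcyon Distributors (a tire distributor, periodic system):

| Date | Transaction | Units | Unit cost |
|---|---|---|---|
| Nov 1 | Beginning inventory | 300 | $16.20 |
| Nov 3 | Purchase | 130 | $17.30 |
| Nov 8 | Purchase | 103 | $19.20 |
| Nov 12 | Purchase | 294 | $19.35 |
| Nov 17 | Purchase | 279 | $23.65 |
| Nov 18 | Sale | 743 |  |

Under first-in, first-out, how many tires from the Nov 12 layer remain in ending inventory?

Nov 18, 743 sold [FIFO — oldest first]: 300 @ $16.20 + 130 @ $17.30 + 103 @ $19.20 + 210 @ $19.35 = $13,150.10
Ending inventory: 84 @ $19.35 + 279 @ $23.65 = $8,223.75

84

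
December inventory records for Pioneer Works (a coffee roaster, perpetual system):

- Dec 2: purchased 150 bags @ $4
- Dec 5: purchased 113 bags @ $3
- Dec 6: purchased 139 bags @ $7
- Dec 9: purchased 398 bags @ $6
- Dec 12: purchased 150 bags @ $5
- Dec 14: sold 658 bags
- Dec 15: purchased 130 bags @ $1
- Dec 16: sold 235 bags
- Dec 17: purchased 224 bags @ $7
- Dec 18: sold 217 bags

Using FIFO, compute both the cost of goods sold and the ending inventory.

Dec 14, 658 sold [FIFO — oldest first]: 150 @ $4 + 113 @ $3 + 139 @ $7 + 256 @ $6 = $3,448
Dec 16, 235 sold [FIFO — oldest first]: 142 @ $6 + 93 @ $5 = $1,317
Dec 18, 217 sold [FIFO — oldest first]: 57 @ $5 + 130 @ $1 + 30 @ $7 = $625
Total COGS = $3,448 + $1,317 + $625 = $5,390
Ending inventory: 194 @ $7 = $1,358

COGS = $5,390; ending inventory = $1,358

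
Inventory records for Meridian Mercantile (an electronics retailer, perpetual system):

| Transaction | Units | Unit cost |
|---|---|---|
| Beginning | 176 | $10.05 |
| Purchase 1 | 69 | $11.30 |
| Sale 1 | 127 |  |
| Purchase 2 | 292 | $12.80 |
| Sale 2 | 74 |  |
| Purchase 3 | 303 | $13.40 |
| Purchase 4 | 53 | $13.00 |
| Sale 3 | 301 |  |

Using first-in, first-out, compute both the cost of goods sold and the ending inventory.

Sale 1 (127) [FIFO — oldest first]: 127 @ $10.05 = $1,276.35
Sale 2 (74) [FIFO — oldest first]: 49 @ $10.05 + 25 @ $11.30 = $774.95
Sale 3 (301) [FIFO — oldest first]: 44 @ $11.30 + 257 @ $12.80 = $3,786.80
Total COGS = $1,276.35 + $774.95 + $3,786.80 = $5,838.10
Ending inventory: 35 @ $12.80 + 303 @ $13.40 + 53 @ $13.00 = $5,197.20

COGS = $5,838.10; ending inventory = $5,197.20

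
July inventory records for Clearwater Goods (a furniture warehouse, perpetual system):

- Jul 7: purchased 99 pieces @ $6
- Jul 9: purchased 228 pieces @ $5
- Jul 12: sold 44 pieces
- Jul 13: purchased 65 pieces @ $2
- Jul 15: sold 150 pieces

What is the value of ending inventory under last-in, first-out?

Ending inventory = $1,089

Jul 12, 44 sold [LIFO — newest first]: 44 @ $5 = $220
Jul 15, 150 sold [LIFO — newest first]: 65 @ $2 + 85 @ $5 = $555
Total COGS = $220 + $555 = $775
Ending inventory: 99 @ $6 + 99 @ $5 = $1,089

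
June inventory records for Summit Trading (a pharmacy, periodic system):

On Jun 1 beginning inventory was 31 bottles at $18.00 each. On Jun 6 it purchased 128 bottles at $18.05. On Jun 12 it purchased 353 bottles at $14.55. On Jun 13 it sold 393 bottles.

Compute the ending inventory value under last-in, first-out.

Ending inventory = $2,146.40

Jun 13, 393 sold [LIFO — newest first]: 353 @ $14.55 + 40 @ $18.05 = $5,858.15
Ending inventory: 31 @ $18.00 + 88 @ $18.05 = $2,146.40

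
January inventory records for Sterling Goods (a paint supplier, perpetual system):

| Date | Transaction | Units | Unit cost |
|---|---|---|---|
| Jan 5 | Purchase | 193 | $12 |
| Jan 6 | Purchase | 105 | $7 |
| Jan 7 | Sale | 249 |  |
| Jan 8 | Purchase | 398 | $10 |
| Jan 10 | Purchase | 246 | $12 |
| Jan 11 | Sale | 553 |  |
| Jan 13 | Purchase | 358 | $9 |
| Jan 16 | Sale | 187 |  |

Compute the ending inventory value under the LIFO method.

Ending inventory = $3,037

Jan 7, 249 sold [LIFO — newest first]: 105 @ $7 + 144 @ $12 = $2,463
Jan 11, 553 sold [LIFO — newest first]: 246 @ $12 + 307 @ $10 = $6,022
Jan 16, 187 sold [LIFO — newest first]: 187 @ $9 = $1,683
Total COGS = $2,463 + $6,022 + $1,683 = $10,168
Ending inventory: 49 @ $12 + 91 @ $10 + 171 @ $9 = $3,037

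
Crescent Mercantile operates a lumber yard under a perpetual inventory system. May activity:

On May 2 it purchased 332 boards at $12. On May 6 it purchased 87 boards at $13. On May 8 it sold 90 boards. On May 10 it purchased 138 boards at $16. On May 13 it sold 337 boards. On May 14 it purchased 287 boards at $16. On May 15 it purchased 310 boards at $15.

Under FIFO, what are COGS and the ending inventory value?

May 8, 90 sold [FIFO — oldest first]: 90 @ $12 = $1,080
May 13, 337 sold [FIFO — oldest first]: 242 @ $12 + 87 @ $13 + 8 @ $16 = $4,163
Total COGS = $1,080 + $4,163 = $5,243
Ending inventory: 130 @ $16 + 287 @ $16 + 310 @ $15 = $11,322

COGS = $5,243; ending inventory = $11,322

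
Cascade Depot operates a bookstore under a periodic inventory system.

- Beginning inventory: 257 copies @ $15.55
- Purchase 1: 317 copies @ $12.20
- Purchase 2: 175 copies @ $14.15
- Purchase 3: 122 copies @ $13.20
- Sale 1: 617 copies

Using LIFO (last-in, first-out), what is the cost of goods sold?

COGS = $8,000.70

Sale 1 (617) [LIFO — newest first]: 122 @ $13.20 + 175 @ $14.15 + 317 @ $12.20 + 3 @ $15.55 = $8,000.70
Ending inventory: 254 @ $15.55 = $3,949.70
Check: goods available $11,950.40 = COGS $8,000.70 + ending $3,949.70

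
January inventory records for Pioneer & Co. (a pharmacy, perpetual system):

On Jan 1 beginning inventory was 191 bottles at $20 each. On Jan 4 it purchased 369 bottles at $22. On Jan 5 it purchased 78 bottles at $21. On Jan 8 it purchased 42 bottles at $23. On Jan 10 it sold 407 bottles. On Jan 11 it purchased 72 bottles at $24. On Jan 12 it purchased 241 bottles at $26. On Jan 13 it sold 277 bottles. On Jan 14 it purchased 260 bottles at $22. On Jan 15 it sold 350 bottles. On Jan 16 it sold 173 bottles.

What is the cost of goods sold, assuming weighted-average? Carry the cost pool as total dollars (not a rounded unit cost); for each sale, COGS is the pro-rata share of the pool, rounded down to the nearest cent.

COGS = $27,203.91

After Jan 1: 191 on hand, pool $3,820.00 (≈ $20.0000 each)
After Jan 4: 560 on hand, pool $11,938.00 (≈ $21.3179 each)
After Jan 5: 638 on hand, pool $13,576.00 (≈ $21.2790 each)
After Jan 8: 680 on hand, pool $14,542.00 (≈ $21.3853 each)
Jan 10, sell 407: 407/680 × $14,542.00 → $8,703.81
After Jan 11: 345 on hand, pool $7,566.19 (≈ $21.9310 each)
After Jan 12: 586 on hand, pool $13,832.19 (≈ $23.6044 each)
Jan 13, sell 277: 277/586 × $13,832.19 → $6,538.42
After Jan 14: 569 on hand, pool $13,013.77 (≈ $22.8713 each)
Jan 15, sell 350: 350/569 × $13,013.77 → $8,004.95
Jan 16, sell 173: 173/219 × $5,008.82 → $3,956.73
Total COGS = $8,703.81 + $6,538.42 + $8,004.95 + $3,956.73 = $27,203.91
Ending inventory (cost pool remaining) = $1,052.09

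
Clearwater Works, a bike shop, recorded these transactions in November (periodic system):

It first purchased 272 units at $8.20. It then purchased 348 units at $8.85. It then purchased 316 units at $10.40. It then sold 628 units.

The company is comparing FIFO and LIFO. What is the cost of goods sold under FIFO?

COGS = $5,393.40

FIFO COGS: 272 @ $8.20 + 348 @ $8.85 + 8 @ $10.40 = $5,393.40
LIFO COGS: 316 @ $10.40 + 312 @ $8.85 = $6,047.60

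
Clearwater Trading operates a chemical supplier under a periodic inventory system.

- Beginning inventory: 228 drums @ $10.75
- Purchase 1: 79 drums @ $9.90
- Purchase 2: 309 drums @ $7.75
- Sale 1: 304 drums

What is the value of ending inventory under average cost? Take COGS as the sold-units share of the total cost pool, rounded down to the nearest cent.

Sale 1, sell 304: 304/616 × $5,627.85 → $2,777.38
Ending inventory (cost pool remaining) = $2,850.47

Ending inventory = $2,850.47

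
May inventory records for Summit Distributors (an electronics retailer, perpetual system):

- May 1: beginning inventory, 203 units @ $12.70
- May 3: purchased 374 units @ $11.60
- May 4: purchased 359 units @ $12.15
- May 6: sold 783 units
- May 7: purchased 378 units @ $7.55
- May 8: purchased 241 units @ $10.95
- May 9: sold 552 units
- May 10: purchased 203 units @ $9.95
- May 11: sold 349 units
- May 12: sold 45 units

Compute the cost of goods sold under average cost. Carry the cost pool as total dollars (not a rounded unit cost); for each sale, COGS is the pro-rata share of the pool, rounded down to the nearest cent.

After May 1: 203 on hand, pool $2,578.10 (≈ $12.7000 each)
After May 3: 577 on hand, pool $6,916.50 (≈ $11.9870 each)
After May 4: 936 on hand, pool $11,278.35 (≈ $12.0495 each)
May 6, sell 783: 783/936 × $11,278.35 → $9,434.77
After May 7: 531 on hand, pool $4,697.48 (≈ $8.8465 each)
After May 8: 772 on hand, pool $7,336.43 (≈ $9.5031 each)
May 9, sell 552: 552/772 × $7,336.43 → $5,245.73
After May 10: 423 on hand, pool $4,110.55 (≈ $9.7176 each)
May 11, sell 349: 349/423 × $4,110.55 → $3,391.44
May 12, sell 45: 45/74 × $719.11 → $437.29
Total COGS = $9,434.77 + $5,245.73 + $3,391.44 + $437.29 = $18,509.23
Ending inventory (cost pool remaining) = $281.82
Check: goods available $18,791.05 = COGS $18,509.23 + ending $281.82

COGS = $18,509.23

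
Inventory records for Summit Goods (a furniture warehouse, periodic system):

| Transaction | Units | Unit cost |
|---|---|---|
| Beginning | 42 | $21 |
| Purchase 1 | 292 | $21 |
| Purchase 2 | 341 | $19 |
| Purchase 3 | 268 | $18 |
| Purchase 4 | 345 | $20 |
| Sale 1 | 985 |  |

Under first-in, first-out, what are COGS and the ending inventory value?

COGS = $19,157; ending inventory = $6,060

Sale 1 (985) [FIFO — oldest first]: 42 @ $21 + 292 @ $21 + 341 @ $19 + 268 @ $18 + 42 @ $20 = $19,157
Ending inventory: 303 @ $20 = $6,060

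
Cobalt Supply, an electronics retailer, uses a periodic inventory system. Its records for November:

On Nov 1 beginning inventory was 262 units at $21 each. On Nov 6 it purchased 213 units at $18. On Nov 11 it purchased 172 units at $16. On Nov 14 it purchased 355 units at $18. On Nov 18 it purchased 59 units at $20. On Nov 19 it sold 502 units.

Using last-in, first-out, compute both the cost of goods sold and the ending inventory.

COGS = $8,978; ending inventory = $10,680

Nov 19, 502 sold [LIFO — newest first]: 59 @ $20 + 355 @ $18 + 88 @ $16 = $8,978
Ending inventory: 262 @ $21 + 213 @ $18 + 84 @ $16 = $10,680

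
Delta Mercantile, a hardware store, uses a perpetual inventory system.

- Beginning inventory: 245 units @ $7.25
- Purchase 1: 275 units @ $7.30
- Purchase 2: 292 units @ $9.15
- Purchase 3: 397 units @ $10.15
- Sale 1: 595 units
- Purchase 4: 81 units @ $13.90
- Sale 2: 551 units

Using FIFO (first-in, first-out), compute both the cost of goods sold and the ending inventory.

Sale 1 (595) [FIFO — oldest first]: 245 @ $7.25 + 275 @ $7.30 + 75 @ $9.15 = $4,470.00
Sale 2 (551) [FIFO — oldest first]: 217 @ $9.15 + 334 @ $10.15 = $5,375.65
Total COGS = $4,470.00 + $5,375.65 = $9,845.65
Ending inventory: 63 @ $10.15 + 81 @ $13.90 = $1,765.35

COGS = $9,845.65; ending inventory = $1,765.35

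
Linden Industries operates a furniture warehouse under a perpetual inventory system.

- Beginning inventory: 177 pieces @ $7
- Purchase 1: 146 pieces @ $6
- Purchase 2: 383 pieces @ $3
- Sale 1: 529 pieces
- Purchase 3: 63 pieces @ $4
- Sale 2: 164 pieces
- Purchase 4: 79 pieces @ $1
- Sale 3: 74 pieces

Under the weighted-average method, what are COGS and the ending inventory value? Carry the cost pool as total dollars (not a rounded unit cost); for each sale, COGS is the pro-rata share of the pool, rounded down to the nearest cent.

After Beginning: 177 on hand, pool $1,239.00 (≈ $7.0000 each)
After Purchase 1: 323 on hand, pool $2,115.00 (≈ $6.5480 each)
After Purchase 2: 706 on hand, pool $3,264.00 (≈ $4.6232 each)
Sale 1, sell 529: 529/706 × $3,264.00 → $2,445.68
After Purchase 3: 240 on hand, pool $1,070.32 (≈ $4.4597 each)
Sale 2, sell 164: 164/240 × $1,070.32 → $731.38
After Purchase 4: 155 on hand, pool $417.94 (≈ $2.6964 each)
Sale 3, sell 74: 74/155 × $417.94 → $199.53
Total COGS = $2,445.68 + $731.38 + $199.53 = $3,376.59
Ending inventory (cost pool remaining) = $218.41

COGS = $3,376.59; ending inventory = $218.41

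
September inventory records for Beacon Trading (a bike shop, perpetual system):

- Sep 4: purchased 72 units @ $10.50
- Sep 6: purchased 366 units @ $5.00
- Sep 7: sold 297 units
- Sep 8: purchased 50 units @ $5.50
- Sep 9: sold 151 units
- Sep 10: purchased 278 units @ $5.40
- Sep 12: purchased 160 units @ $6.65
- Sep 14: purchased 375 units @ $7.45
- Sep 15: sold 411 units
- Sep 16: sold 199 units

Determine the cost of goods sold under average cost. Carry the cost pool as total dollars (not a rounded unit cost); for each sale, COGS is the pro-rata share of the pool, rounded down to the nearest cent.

After Sep 4: 72 on hand, pool $756.00 (≈ $10.5000 each)
After Sep 6: 438 on hand, pool $2,586.00 (≈ $5.9041 each)
Sep 7, sell 297: 297/438 × $2,586.00 → $1,753.52
After Sep 8: 191 on hand, pool $1,107.48 (≈ $5.7983 each)
Sep 9, sell 151: 151/191 × $1,107.48 → $875.54
After Sep 10: 318 on hand, pool $1,733.14 (≈ $5.4501 each)
After Sep 12: 478 on hand, pool $2,797.14 (≈ $5.8518 each)
After Sep 14: 853 on hand, pool $5,590.89 (≈ $6.5544 each)
Sep 15, sell 411: 411/853 × $5,590.89 → $2,693.85
Sep 16, sell 199: 199/442 × $2,897.04 → $1,304.32
Total COGS = $1,753.52 + $875.54 + $2,693.85 + $1,304.32 = $6,627.23
Ending inventory (cost pool remaining) = $1,592.72
Check: goods available $8,219.95 = COGS $6,627.23 + ending $1,592.72

COGS = $6,627.23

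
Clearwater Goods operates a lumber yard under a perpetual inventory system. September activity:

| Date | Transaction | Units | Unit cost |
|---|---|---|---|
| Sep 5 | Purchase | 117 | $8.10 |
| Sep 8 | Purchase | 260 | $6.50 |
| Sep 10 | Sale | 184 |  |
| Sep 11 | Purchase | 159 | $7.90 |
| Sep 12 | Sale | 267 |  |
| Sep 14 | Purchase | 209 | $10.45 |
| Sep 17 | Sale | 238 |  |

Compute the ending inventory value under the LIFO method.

Ending inventory = $453.60

Sep 10, 184 sold [LIFO — newest first]: 184 @ $6.50 = $1,196.00
Sep 12, 267 sold [LIFO — newest first]: 159 @ $7.90 + 76 @ $6.50 + 32 @ $8.10 = $2,009.30
Sep 17, 238 sold [LIFO — newest first]: 209 @ $10.45 + 29 @ $8.10 = $2,418.95
Total COGS = $1,196.00 + $2,009.30 + $2,418.95 = $5,624.25
Ending inventory: 56 @ $8.10 = $453.60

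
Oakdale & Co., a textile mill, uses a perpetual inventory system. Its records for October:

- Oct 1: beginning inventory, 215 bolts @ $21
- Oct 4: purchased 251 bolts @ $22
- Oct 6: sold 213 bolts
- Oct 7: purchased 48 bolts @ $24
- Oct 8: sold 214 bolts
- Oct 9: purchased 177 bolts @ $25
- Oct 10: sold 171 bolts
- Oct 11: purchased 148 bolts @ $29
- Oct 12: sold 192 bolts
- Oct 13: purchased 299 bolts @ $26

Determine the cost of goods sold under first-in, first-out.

COGS = $18,485

Oct 6, 213 sold [FIFO — oldest first]: 213 @ $21 = $4,473
Oct 8, 214 sold [FIFO — oldest first]: 2 @ $21 + 212 @ $22 = $4,706
Oct 10, 171 sold [FIFO — oldest first]: 39 @ $22 + 48 @ $24 + 84 @ $25 = $4,110
Oct 12, 192 sold [FIFO — oldest first]: 93 @ $25 + 99 @ $29 = $5,196
Total COGS = $4,473 + $4,706 + $4,110 + $5,196 = $18,485
Ending inventory: 49 @ $29 + 299 @ $26 = $9,195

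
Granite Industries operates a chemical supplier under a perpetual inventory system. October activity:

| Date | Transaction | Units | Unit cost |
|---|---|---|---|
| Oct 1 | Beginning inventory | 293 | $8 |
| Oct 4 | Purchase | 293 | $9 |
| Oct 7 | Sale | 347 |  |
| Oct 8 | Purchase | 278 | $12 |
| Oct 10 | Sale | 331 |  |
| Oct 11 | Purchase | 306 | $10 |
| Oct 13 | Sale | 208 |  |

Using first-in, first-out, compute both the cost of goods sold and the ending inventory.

Oct 7, 347 sold [FIFO — oldest first]: 293 @ $8 + 54 @ $9 = $2,830
Oct 10, 331 sold [FIFO — oldest first]: 239 @ $9 + 92 @ $12 = $3,255
Oct 13, 208 sold [FIFO — oldest first]: 186 @ $12 + 22 @ $10 = $2,452
Total COGS = $2,830 + $3,255 + $2,452 = $8,537
Ending inventory: 284 @ $10 = $2,840

COGS = $8,537; ending inventory = $2,840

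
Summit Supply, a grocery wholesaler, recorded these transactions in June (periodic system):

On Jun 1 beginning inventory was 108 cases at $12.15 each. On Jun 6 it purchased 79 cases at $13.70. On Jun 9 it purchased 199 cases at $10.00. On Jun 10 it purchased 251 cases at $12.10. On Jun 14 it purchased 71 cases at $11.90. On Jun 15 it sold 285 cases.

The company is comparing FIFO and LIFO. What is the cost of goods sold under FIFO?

FIFO COGS: 108 @ $12.15 + 79 @ $13.70 + 98 @ $10.00 = $3,374.50
LIFO COGS: 71 @ $11.90 + 214 @ $12.10 = $3,434.30

COGS = $3,374.50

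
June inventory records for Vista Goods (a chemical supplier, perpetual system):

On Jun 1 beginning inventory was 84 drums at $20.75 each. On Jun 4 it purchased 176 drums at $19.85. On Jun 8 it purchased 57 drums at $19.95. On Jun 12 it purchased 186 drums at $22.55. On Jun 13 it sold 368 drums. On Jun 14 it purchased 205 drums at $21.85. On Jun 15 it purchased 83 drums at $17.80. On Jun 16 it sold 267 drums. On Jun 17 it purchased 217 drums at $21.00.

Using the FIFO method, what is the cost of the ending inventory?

Jun 13, 368 sold [FIFO — oldest first]: 84 @ $20.75 + 176 @ $19.85 + 57 @ $19.95 + 51 @ $22.55 = $7,523.80
Jun 16, 267 sold [FIFO — oldest first]: 135 @ $22.55 + 132 @ $21.85 = $5,928.45
Total COGS = $7,523.80 + $5,928.45 = $13,452.25
Ending inventory: 73 @ $21.85 + 83 @ $17.80 + 217 @ $21.00 = $7,629.45
Check: goods available $21,081.70 = COGS $13,452.25 + ending $7,629.45

Ending inventory = $7,629.45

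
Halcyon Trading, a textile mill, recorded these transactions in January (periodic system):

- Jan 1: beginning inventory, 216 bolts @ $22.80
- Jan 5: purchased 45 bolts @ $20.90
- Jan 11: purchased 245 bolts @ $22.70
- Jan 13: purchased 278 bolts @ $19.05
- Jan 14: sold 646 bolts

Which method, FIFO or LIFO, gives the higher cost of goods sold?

FIFO

FIFO COGS: 216 @ $22.80 + 45 @ $20.90 + 245 @ $22.70 + 140 @ $19.05 = $14,093.80
LIFO COGS: 278 @ $19.05 + 245 @ $22.70 + 45 @ $20.90 + 78 @ $22.80 = $13,576.30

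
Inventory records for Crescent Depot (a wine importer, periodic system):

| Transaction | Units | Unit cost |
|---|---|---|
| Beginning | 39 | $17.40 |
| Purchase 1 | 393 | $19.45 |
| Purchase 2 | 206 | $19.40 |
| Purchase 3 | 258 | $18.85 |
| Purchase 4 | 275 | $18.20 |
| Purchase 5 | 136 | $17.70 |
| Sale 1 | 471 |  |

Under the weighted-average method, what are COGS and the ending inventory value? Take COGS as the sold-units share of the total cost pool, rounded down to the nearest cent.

COGS = $8,862.99; ending inventory = $15,731.36

Sale 1, sell 471: 471/1307 × $24,594.35 → $8,862.99
Ending inventory (cost pool remaining) = $15,731.36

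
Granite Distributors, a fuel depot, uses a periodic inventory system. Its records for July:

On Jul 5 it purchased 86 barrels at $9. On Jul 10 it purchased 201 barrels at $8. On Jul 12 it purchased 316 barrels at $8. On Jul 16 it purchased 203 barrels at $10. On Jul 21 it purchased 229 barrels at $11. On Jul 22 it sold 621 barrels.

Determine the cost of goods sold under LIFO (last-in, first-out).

Jul 22, 621 sold [LIFO — newest first]: 229 @ $11 + 203 @ $10 + 189 @ $8 = $6,061
Ending inventory: 86 @ $9 + 201 @ $8 + 127 @ $8 = $3,398
Check: goods available $9,459 = COGS $6,061 + ending $3,398

COGS = $6,061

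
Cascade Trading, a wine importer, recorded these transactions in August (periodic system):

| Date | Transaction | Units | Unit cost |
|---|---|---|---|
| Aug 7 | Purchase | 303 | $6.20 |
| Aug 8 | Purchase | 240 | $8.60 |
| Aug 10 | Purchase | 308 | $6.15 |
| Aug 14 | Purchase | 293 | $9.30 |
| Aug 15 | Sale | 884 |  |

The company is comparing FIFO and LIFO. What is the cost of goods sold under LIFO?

COGS = $6,949.70

FIFO COGS: 303 @ $6.20 + 240 @ $8.60 + 308 @ $6.15 + 33 @ $9.30 = $6,143.70
LIFO COGS: 293 @ $9.30 + 308 @ $6.15 + 240 @ $8.60 + 43 @ $6.20 = $6,949.70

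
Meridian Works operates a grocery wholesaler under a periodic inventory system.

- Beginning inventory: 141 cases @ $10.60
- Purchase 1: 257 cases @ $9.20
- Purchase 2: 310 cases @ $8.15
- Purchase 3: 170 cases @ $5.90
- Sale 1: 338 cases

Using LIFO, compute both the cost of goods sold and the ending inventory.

Sale 1 (338) [LIFO — newest first]: 170 @ $5.90 + 168 @ $8.15 = $2,372.20
Ending inventory: 141 @ $10.60 + 257 @ $9.20 + 142 @ $8.15 = $5,016.30
Check: goods available $7,388.50 = COGS $2,372.20 + ending $5,016.30

COGS = $2,372.20; ending inventory = $5,016.30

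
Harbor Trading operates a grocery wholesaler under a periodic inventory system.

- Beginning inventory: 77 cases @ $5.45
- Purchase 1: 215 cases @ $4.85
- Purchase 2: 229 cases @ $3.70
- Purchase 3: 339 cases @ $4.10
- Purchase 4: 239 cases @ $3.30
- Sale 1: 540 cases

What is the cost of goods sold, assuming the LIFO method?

COGS = $2,022.80

Sale 1 (540) [LIFO — newest first]: 239 @ $3.30 + 301 @ $4.10 = $2,022.80
Ending inventory: 77 @ $5.45 + 215 @ $4.85 + 229 @ $3.70 + 38 @ $4.10 = $2,465.50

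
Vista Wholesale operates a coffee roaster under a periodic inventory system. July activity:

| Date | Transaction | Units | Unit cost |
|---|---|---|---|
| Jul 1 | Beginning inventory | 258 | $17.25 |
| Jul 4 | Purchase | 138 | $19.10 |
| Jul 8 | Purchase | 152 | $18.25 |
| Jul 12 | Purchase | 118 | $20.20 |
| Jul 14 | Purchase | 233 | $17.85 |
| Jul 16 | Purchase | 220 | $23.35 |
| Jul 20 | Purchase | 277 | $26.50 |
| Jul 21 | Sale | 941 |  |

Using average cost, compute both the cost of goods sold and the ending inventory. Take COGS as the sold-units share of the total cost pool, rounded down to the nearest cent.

COGS = $19,467.40; ending inventory = $9,413.05

Jul 21, sell 941: 941/1396 × $28,880.45 → $19,467.40
Ending inventory (cost pool remaining) = $9,413.05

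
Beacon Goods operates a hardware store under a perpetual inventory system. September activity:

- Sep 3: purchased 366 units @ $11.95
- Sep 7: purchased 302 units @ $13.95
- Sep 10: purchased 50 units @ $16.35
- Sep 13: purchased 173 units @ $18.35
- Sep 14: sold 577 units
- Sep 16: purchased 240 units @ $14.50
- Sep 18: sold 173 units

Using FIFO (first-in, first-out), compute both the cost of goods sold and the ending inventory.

Sep 14, 577 sold [FIFO — oldest first]: 366 @ $11.95 + 211 @ $13.95 = $7,317.15
Sep 18, 173 sold [FIFO — oldest first]: 91 @ $13.95 + 50 @ $16.35 + 32 @ $18.35 = $2,674.15
Total COGS = $7,317.15 + $2,674.15 = $9,991.30
Ending inventory: 141 @ $18.35 + 240 @ $14.50 = $6,067.35

COGS = $9,991.30; ending inventory = $6,067.35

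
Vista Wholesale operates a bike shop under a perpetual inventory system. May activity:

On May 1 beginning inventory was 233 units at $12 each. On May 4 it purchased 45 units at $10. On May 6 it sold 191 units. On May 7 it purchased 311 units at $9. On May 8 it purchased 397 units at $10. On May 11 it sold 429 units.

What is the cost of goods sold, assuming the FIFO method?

COGS = $6,355

May 6, 191 sold [FIFO — oldest first]: 191 @ $12 = $2,292
May 11, 429 sold [FIFO — oldest first]: 42 @ $12 + 45 @ $10 + 311 @ $9 + 31 @ $10 = $4,063
Total COGS = $2,292 + $4,063 = $6,355
Ending inventory: 366 @ $10 = $3,660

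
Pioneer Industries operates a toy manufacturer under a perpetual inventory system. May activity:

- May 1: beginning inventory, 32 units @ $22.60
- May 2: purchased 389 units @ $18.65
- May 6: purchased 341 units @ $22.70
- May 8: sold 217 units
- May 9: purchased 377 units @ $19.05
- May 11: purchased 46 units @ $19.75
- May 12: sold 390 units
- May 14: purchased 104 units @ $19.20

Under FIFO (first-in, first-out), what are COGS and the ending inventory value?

COGS = $12,200.25; ending inventory = $13,605.65

May 8, 217 sold [FIFO — oldest first]: 32 @ $22.60 + 185 @ $18.65 = $4,173.45
May 12, 390 sold [FIFO — oldest first]: 204 @ $18.65 + 186 @ $22.70 = $8,026.80
Total COGS = $4,173.45 + $8,026.80 = $12,200.25
Ending inventory: 155 @ $22.70 + 377 @ $19.05 + 46 @ $19.75 + 104 @ $19.20 = $13,605.65
Check: goods available $25,805.90 = COGS $12,200.25 + ending $13,605.65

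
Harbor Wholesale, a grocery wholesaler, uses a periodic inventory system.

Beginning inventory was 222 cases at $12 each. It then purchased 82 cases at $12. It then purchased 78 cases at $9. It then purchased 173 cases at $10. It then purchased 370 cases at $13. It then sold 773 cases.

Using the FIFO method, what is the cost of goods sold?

COGS = $8,914

Sale 1 (773) [FIFO — oldest first]: 222 @ $12 + 82 @ $12 + 78 @ $9 + 173 @ $10 + 218 @ $13 = $8,914
Ending inventory: 152 @ $13 = $1,976
Check: goods available $10,890 = COGS $8,914 + ending $1,976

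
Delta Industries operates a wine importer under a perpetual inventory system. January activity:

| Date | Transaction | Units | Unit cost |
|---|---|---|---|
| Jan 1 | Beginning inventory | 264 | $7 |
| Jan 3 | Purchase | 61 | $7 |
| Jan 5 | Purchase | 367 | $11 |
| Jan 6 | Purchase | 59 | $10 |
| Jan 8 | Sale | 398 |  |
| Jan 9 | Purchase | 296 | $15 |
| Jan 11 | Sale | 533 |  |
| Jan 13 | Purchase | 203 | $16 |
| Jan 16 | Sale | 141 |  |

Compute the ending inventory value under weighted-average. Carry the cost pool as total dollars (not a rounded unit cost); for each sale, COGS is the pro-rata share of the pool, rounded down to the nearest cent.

After Jan 1: 264 on hand, pool $1,848.00 (≈ $7.0000 each)
After Jan 3: 325 on hand, pool $2,275.00 (≈ $7.0000 each)
After Jan 5: 692 on hand, pool $6,312.00 (≈ $9.1214 each)
After Jan 6: 751 on hand, pool $6,902.00 (≈ $9.1904 each)
Jan 8, sell 398: 398/751 × $6,902.00 → $3,657.78
After Jan 9: 649 on hand, pool $7,684.22 (≈ $11.8401 each)
Jan 11, sell 533: 533/649 × $7,684.22 → $6,310.76
After Jan 13: 319 on hand, pool $4,621.46 (≈ $14.4873 each)
Jan 16, sell 141: 141/319 × $4,621.46 → $2,042.71
Total COGS = $3,657.78 + $6,310.76 + $2,042.71 = $12,011.25
Ending inventory (cost pool remaining) = $2,578.75

Ending inventory = $2,578.75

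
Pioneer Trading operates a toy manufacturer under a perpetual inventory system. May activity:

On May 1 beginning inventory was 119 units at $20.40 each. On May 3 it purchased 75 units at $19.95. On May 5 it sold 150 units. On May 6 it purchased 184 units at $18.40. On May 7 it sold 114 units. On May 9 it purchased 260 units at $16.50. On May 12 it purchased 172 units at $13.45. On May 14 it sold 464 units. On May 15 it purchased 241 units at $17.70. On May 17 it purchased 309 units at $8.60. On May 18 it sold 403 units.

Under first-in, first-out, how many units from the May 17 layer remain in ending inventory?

May 5, 150 sold [FIFO — oldest first]: 119 @ $20.40 + 31 @ $19.95 = $3,046.05
May 7, 114 sold [FIFO — oldest first]: 44 @ $19.95 + 70 @ $18.40 = $2,165.80
May 14, 464 sold [FIFO — oldest first]: 114 @ $18.40 + 260 @ $16.50 + 90 @ $13.45 = $7,598.10
May 18, 403 sold [FIFO — oldest first]: 82 @ $13.45 + 241 @ $17.70 + 80 @ $8.60 = $6,056.60
Total COGS = $3,046.05 + $2,165.80 + $7,598.10 + $6,056.60 = $18,866.55
Ending inventory: 229 @ $8.60 = $1,969.40
Check: goods available $20,835.95 = COGS $18,866.55 + ending $1,969.40

229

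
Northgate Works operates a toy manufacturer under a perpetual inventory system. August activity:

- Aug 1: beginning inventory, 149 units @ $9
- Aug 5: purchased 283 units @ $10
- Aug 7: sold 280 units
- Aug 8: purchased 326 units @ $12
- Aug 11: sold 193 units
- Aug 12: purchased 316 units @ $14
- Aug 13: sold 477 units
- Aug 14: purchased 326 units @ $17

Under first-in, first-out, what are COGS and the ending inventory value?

Aug 7, 280 sold [FIFO — oldest first]: 149 @ $9 + 131 @ $10 = $2,651
Aug 11, 193 sold [FIFO — oldest first]: 152 @ $10 + 41 @ $12 = $2,012
Aug 13, 477 sold [FIFO — oldest first]: 285 @ $12 + 192 @ $14 = $6,108
Total COGS = $2,651 + $2,012 + $6,108 = $10,771
Ending inventory: 124 @ $14 + 326 @ $17 = $7,278

COGS = $10,771; ending inventory = $7,278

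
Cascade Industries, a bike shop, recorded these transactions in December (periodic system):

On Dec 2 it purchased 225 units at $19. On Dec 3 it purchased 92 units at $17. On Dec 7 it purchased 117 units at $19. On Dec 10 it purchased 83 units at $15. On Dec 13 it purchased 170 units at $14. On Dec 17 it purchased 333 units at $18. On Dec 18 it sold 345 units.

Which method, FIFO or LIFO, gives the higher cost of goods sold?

FIFO

FIFO COGS: 225 @ $19 + 92 @ $17 + 28 @ $19 = $6,371
LIFO COGS: 333 @ $18 + 12 @ $14 = $6,162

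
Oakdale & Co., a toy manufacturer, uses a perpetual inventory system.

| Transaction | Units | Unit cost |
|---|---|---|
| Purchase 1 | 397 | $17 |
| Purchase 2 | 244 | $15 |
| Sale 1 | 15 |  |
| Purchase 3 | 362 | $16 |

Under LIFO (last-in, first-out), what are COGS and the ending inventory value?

Sale 1 (15) [LIFO — newest first]: 15 @ $15 = $225
Ending inventory: 397 @ $17 + 229 @ $15 + 362 @ $16 = $15,976

COGS = $225; ending inventory = $15,976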